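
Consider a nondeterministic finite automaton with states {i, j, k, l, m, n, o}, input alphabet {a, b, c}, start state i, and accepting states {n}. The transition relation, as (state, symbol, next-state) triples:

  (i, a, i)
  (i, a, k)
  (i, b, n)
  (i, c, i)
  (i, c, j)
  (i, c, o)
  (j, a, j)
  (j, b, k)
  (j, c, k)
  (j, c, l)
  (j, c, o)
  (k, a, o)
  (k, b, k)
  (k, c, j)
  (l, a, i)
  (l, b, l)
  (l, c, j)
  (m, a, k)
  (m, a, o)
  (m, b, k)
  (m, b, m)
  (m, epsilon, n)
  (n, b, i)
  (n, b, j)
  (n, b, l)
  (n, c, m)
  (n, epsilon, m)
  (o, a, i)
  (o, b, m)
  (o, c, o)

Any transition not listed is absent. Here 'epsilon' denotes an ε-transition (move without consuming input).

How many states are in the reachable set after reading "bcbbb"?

6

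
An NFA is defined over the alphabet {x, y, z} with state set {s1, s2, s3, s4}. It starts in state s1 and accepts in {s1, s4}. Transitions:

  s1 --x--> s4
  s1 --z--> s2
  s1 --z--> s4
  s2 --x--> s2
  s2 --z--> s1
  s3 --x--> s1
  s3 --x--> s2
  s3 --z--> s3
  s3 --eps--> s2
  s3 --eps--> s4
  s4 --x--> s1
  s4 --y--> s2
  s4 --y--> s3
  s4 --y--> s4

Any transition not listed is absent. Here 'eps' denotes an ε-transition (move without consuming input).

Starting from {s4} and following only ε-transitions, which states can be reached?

Begin with {s4}.
No ε-moves leave this set, so the closure equals the set itself.

{s4}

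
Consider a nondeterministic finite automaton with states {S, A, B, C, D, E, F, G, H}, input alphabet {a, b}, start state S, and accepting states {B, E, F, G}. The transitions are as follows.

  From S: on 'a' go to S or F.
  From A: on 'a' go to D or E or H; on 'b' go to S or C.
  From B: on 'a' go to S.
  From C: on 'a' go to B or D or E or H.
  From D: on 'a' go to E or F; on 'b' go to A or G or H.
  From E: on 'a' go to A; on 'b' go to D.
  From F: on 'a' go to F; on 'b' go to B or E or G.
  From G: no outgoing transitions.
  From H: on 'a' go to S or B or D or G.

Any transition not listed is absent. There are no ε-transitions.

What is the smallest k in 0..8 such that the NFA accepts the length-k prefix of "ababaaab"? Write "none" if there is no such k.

1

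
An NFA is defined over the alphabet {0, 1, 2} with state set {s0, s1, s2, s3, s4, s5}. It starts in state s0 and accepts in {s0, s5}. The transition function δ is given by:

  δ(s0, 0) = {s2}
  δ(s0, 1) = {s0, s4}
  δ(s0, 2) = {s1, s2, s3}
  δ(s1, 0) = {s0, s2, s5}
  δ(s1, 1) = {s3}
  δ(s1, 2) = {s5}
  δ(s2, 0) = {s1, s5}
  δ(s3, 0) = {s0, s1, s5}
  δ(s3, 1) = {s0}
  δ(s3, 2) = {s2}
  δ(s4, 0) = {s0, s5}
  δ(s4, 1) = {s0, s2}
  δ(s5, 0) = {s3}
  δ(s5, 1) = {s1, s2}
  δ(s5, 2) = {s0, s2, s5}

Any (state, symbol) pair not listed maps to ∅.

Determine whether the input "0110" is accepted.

No

Start in {s0}.
Read '0': {s0} → {s2}.
Read '1': {s2} → ∅.
The set is empty and remains empty for the remaining 2 symbols.
The final set ∅ contains no accepting state.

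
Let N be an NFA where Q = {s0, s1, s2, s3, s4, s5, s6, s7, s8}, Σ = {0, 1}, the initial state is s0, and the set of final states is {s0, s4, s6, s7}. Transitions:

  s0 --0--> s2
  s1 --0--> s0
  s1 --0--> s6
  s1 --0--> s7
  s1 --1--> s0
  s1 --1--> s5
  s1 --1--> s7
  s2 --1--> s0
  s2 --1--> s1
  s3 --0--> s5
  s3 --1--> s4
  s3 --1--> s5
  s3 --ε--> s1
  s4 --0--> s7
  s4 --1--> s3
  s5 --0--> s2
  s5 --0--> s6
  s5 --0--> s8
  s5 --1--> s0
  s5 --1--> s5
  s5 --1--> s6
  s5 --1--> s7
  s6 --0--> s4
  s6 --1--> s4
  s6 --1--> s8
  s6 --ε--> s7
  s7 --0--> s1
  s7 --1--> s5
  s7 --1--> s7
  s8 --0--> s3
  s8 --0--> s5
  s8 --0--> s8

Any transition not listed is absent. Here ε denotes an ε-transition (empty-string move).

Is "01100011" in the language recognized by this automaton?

Yes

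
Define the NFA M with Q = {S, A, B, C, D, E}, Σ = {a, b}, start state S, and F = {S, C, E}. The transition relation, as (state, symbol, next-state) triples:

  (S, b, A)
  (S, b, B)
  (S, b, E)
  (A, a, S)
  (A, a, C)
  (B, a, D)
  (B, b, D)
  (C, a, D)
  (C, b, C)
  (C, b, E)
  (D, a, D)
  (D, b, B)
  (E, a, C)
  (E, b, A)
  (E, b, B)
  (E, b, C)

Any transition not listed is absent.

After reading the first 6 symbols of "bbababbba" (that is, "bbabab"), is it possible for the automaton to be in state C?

Yes

Start in {S}.
Read 'b': {S} → {A, B, E}.
Read 'b': {A, B, E} → {A, B, C, D}.
Read 'a': {A, B, C, D} → {S, C, D}.
Read 'b': {S, C, D} → {A, B, C, E}.
Read 'a': {A, B, C, E} → {S, C, D}.
Read 'b': {S, C, D} → {A, B, C, E}.
State C is in {A, B, C, E}.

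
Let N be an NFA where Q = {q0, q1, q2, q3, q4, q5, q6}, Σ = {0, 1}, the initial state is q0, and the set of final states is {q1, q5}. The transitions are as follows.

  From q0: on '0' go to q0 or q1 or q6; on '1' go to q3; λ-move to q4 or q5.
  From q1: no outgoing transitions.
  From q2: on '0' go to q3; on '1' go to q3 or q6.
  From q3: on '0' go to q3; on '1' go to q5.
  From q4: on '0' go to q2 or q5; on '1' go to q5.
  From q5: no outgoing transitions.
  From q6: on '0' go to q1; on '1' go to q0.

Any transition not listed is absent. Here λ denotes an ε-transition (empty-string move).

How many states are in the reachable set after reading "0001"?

5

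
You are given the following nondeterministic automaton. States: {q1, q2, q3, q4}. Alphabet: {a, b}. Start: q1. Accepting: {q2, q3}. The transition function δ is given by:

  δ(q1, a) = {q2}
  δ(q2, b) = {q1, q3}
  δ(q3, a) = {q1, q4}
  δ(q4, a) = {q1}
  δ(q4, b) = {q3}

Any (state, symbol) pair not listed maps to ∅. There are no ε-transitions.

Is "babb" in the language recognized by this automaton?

Start in {q1}.
Read 'b': q1→∅; now ∅.
The set is empty and remains empty for the remaining 3 symbols.
The final set ∅ contains no accepting state.

No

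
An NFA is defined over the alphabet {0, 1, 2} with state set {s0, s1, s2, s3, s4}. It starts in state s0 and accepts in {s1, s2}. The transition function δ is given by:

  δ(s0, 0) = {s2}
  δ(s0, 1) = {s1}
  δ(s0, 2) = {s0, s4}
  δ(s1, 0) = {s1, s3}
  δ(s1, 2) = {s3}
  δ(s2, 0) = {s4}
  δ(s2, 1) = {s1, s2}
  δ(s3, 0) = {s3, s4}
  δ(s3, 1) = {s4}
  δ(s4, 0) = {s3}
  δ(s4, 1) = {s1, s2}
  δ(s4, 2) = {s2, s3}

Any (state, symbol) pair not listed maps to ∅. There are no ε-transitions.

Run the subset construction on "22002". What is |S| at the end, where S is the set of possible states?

2

Start in {s0}.
Read '2': {s0} → {s0, s4}.
Read '2': {s0, s4} → {s0, s2, s3, s4}.
Read '0': {s0, s2, s3, s4} → {s2, s3, s4}.
Read '0': {s2, s3, s4} → {s3, s4}.
Read '2': {s3, s4} → {s2, s3}.
That set has 2 states.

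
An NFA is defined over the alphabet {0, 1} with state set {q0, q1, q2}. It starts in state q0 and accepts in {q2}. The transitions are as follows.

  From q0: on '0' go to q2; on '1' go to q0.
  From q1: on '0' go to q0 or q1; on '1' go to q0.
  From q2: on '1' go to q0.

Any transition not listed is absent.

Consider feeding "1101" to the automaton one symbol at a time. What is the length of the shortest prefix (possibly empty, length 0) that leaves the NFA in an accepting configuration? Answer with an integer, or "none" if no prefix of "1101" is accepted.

3

Start in {q0}.
Read '1': {q0} → {q0}.
Read '1': {q0} → {q0}.
Read '0': {q0} → {q2}.
None of the earlier sets intersect F, but {q2} does.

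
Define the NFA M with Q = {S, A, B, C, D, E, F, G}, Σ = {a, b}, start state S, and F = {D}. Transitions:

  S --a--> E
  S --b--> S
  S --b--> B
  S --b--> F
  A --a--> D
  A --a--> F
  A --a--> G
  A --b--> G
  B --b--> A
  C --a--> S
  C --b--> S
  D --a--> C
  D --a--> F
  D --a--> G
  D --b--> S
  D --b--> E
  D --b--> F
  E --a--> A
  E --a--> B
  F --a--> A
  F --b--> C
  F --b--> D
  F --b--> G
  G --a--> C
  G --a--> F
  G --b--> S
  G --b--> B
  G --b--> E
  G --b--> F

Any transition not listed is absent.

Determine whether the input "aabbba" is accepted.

Start in {S}.
Read 'a': {S} → {E}.
Read 'a': {E} → {A, B}.
Read 'b': {A, B} → {A, G}.
Read 'b': {A, G} → {S, B, E, F, G}.
Read 'b': {S, B, E, F, G} → {S, A, B, C, D, E, F, G}.
Read 'a': {S, A, B, C, D, E, F, G} → {S, A, B, C, D, E, F, G}.
The final set {S, A, B, C, D, E, F, G} contains the accepting state D.

Yes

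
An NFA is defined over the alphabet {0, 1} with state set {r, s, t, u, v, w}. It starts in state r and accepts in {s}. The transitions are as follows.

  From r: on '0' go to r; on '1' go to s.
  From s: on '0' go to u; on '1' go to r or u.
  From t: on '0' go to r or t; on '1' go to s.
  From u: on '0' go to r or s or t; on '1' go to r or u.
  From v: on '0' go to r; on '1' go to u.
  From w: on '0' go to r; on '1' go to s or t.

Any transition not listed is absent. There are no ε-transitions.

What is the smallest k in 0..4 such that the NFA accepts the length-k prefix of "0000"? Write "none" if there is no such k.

none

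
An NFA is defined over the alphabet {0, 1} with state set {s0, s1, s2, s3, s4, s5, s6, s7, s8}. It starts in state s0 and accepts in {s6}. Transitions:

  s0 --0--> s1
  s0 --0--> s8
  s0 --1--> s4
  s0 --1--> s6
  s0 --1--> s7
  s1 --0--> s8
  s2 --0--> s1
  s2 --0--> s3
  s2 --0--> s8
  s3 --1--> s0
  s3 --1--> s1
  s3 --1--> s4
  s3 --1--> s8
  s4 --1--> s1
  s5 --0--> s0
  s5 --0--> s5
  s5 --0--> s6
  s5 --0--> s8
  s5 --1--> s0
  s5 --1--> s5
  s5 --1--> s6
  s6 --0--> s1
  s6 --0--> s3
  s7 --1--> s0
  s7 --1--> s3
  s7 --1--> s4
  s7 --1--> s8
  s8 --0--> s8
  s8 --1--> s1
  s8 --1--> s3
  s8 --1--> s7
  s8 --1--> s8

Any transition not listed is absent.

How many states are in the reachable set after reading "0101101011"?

Start in {s0}.
Read '0': {s0} → {s1, s8}.
Read '1': {s1, s8} → {s1, s3, s7, s8}.
Read '0': {s1, s3, s7, s8} → {s8}.
Read '1': {s8} → {s1, s3, s7, s8}.
Read '1': {s1, s3, s7, s8} → {s0, s1, s3, s4, s7, s8}.
Read '0': {s0, s1, s3, s4, s7, s8} → {s1, s8}.
Read '1': {s1, s8} → {s1, s3, s7, s8}.
Read '0': {s1, s3, s7, s8} → {s8}.
Read '1': {s8} → {s1, s3, s7, s8}.
Read '1': {s1, s3, s7, s8} → {s0, s1, s3, s4, s7, s8}.
That set has 6 states.

6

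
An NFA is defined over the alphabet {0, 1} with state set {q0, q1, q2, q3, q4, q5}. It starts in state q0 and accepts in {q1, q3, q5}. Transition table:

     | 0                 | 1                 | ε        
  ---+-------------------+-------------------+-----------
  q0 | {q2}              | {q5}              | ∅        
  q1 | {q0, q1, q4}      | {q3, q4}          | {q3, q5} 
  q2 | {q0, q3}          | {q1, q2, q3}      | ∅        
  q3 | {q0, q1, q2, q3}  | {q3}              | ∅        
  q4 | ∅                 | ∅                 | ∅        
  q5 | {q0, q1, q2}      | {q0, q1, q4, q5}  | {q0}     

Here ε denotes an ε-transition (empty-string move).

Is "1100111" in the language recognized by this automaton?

Yes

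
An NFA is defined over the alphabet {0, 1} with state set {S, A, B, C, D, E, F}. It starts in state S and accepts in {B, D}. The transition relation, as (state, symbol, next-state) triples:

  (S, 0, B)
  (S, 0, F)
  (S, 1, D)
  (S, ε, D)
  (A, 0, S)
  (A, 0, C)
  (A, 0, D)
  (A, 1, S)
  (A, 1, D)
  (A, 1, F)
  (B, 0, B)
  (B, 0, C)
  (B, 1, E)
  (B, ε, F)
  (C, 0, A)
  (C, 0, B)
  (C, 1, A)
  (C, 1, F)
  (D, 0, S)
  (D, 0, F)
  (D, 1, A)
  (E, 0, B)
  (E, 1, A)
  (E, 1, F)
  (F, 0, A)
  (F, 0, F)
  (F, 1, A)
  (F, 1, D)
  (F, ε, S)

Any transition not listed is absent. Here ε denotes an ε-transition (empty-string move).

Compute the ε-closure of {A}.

{A}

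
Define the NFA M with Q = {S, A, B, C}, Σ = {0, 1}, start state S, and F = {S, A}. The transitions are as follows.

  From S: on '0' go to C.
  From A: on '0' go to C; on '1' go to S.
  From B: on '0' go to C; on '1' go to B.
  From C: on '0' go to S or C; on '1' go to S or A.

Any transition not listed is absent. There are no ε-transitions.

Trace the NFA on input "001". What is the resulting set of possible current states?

Start in {S}.
Read '0': {S} → {C}.
Read '0': {C} → {S, C}.
Read '1': {S, C} → {S, A}.

{S, A}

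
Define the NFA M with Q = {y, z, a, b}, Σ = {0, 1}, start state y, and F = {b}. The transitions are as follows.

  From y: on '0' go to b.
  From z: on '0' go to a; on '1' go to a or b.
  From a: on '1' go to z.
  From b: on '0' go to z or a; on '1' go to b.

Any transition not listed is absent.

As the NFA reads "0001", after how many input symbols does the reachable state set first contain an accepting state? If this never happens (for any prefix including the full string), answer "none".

1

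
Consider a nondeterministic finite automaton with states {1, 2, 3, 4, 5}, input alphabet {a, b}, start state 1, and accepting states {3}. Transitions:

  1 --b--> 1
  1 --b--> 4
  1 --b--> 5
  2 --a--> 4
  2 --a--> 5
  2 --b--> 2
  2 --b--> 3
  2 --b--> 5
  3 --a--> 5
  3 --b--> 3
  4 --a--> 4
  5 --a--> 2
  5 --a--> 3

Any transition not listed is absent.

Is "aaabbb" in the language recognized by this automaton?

No

Start in {1}.
Read 'a': {1} → ∅.
The set is empty and remains empty for the remaining 5 symbols.
The final set ∅ contains no accepting state.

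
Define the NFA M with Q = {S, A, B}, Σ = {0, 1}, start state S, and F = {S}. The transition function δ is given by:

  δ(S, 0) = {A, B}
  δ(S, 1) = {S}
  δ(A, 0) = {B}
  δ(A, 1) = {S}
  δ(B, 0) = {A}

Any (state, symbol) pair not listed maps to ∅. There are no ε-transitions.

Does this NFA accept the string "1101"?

Start in {S}.
Read '1': S→{S}; now {S}.
Read '1': S→{S}; now {S}.
Read '0': S→{A, B}; now {A, B}.
Read '1': A→{S}, B→∅; now {S}.
The final set {S} contains the accepting state S.

Yes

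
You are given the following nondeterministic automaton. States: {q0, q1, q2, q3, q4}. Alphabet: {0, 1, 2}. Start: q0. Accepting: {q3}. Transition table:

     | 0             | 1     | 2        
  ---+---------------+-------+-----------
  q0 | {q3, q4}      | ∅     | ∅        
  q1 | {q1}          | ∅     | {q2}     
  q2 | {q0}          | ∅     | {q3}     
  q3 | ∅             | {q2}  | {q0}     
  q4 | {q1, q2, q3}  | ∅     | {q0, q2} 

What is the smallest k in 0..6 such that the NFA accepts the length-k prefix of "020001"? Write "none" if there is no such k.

1

Start in {q0}.
Read '0': {q0} → {q3, q4}.
None of the earlier sets intersect F, but {q3, q4} does.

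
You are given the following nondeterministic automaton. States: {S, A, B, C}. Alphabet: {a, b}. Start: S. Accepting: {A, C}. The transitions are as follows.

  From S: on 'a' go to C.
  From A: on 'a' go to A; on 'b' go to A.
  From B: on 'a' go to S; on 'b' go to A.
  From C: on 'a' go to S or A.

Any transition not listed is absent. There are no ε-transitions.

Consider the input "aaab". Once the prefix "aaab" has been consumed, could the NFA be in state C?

Start in {S}.
Read 'a': {S} → {C}.
Read 'a': {C} → {S, A}.
Read 'a': {S, A} → {A, C}.
Read 'b': {A, C} → {A}.
State C is not in {A}.

No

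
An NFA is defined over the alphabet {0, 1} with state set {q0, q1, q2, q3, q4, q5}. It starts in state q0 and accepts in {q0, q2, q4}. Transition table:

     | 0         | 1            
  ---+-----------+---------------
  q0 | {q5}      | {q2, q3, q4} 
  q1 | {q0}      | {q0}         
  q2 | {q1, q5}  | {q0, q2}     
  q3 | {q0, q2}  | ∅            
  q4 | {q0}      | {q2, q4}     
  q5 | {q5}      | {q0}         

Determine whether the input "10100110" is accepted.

Yes

Start in {q0}.
Read '1': {q0} → {q2, q3, q4}.
Read '0': {q2, q3, q4} → {q0, q1, q2, q5}.
Read '1': {q0, q1, q2, q5} → {q0, q2, q3, q4}.
Read '0': {q0, q2, q3, q4} → {q0, q1, q2, q5}.
Read '0': {q0, q1, q2, q5} → {q0, q1, q5}.
Read '1': {q0, q1, q5} → {q0, q2, q3, q4}.
Read '1': {q0, q2, q3, q4} → {q0, q2, q3, q4}.
Read '0': {q0, q2, q3, q4} → {q0, q1, q2, q5}.
The final set {q0, q1, q2, q5} contains the accepting states q0, q2.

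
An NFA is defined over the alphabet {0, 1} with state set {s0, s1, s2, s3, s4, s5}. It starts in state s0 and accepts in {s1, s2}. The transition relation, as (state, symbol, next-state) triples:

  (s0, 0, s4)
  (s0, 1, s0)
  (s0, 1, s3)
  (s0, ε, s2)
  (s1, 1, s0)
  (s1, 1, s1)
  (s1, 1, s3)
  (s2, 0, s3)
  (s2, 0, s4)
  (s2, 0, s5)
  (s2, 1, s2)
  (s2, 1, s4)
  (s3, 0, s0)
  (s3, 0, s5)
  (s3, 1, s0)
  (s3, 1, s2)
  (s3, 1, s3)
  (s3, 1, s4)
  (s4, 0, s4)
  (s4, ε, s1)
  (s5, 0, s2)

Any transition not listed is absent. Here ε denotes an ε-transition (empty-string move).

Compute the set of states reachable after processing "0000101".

Start: ε-closure({s0}) = {s0, s2}.
Read '0': s0→{s4}, s2→{s3, s4, s5}; union {s3, s4, s5}; ε-closure = {s1, s3, s4, s5}.
Read '0': s1→∅, s3→{s0, s5}, s4→{s4}, s5→{s2}; union {s0, s2, s4, s5}; ε-closure = {s0, s1, s2, s4, s5}.
Read '0': s0→{s4}, s1→∅, s2→{s3, s4, s5}, s4→{s4}, s5→{s2}; union {s2, s3, s4, s5}; ε-closure = {s1, s2, s3, s4, s5}.
Read '0': s1→∅, s2→{s3, s4, s5}, s3→{s0, s5}, s4→{s4}, s5→{s2}; union {s0, s2, s3, s4, s5}; ε-closure = {s0, s1, s2, s3, s4, s5}.
Read '1': s0→{s0, s3}, s1→{s0, s1, s3}, s2→{s2, s4}, s3→{s0, s2, s3, s4}, s4→∅, s5→∅; now {s0, s1, s2, s3, s4}.
Read '0': s0→{s4}, s1→∅, s2→{s3, s4, s5}, s3→{s0, s5}, s4→{s4}; union {s0, s3, s4, s5}; ε-closure = {s0, s1, s2, s3, s4, s5}.
Read '1': s0→{s0, s3}, s1→{s0, s1, s3}, s2→{s2, s4}, s3→{s0, s2, s3, s4}, s4→∅, s5→∅; now {s0, s1, s2, s3, s4}.

{s0, s1, s2, s3, s4}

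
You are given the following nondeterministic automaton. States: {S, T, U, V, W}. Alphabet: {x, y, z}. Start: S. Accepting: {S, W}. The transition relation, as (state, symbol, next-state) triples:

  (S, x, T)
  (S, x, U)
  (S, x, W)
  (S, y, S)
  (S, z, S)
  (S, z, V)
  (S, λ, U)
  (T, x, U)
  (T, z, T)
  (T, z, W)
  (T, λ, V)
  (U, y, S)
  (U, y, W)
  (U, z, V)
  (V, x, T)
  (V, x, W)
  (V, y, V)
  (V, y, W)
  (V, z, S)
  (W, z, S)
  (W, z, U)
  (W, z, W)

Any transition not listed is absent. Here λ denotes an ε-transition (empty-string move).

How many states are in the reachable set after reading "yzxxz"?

5

Start: ε-closure({S}) = {S, U}.
Read 'y': S→{S}, U→{S, W}; union {S, W}; ε-closure = {S, U, W}.
Read 'z': S→{S, V}, U→{V}, W→{S, U, W}; now {S, U, V, W}.
Read 'x': S→{T, U, W}, U→∅, V→{T, W}, W→∅; union {T, U, W}; ε-closure = {T, U, V, W}.
Read 'x': T→{U}, U→∅, V→{T, W}, W→∅; union {T, U, W}; ε-closure = {T, U, V, W}.
Read 'z': T→{T, W}, U→{V}, V→{S}, W→{S, U, W}; now {S, T, U, V, W}.
That set has 5 states.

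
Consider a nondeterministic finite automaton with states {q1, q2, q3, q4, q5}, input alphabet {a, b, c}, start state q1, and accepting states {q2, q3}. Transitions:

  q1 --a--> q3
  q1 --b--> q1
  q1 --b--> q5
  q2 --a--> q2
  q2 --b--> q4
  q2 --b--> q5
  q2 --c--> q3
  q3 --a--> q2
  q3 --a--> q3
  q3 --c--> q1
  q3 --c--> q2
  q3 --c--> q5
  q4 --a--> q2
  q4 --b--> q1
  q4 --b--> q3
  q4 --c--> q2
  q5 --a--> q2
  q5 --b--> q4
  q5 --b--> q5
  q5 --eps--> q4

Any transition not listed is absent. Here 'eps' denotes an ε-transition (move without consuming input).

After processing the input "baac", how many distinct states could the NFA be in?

Start in {q1}.
Read 'b': {q1} → {q1, q4, q5}.
Read 'a': {q1, q4, q5} → {q2, q3}.
Read 'a': {q2, q3} → {q2, q3}.
Read 'c': {q2, q3} → {q1, q2, q3, q4, q5}.
That set has 5 states.

5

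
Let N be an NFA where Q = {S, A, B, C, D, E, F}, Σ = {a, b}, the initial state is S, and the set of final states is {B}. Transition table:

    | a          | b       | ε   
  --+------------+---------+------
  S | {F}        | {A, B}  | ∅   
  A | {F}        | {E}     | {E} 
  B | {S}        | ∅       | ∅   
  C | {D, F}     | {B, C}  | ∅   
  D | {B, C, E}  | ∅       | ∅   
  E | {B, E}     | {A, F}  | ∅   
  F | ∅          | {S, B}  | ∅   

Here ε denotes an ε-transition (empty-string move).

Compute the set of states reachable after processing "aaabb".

∅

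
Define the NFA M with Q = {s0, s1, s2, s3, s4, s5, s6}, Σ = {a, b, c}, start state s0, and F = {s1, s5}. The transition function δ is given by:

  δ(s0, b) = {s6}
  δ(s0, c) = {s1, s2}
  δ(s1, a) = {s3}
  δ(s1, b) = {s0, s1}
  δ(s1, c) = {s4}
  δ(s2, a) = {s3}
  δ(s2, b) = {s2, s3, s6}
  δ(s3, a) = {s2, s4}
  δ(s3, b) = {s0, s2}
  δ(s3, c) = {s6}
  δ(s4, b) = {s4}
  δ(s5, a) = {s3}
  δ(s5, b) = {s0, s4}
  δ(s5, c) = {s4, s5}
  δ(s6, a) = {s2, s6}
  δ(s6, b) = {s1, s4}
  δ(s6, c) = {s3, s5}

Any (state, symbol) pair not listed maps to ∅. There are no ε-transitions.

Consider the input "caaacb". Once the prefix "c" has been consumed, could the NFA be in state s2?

Yes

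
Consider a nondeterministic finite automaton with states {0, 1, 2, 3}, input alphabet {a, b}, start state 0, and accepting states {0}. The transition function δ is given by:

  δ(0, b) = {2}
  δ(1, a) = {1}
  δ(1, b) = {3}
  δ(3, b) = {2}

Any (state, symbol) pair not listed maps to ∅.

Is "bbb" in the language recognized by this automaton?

Start in {0}.
Read 'b': {0} → {2}.
Read 'b': {2} → ∅.
The set is empty and remains empty for the remaining 1 symbol.
The final set ∅ contains no accepting state.

No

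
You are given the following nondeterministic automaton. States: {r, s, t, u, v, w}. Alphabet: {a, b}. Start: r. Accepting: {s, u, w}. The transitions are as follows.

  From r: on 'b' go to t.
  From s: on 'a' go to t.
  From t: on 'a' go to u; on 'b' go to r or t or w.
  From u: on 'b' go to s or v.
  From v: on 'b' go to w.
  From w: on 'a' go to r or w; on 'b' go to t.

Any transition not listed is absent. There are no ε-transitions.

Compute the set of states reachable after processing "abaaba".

∅

Start in {r}.
Read 'a': r→∅; now ∅.
The set is empty and remains empty for the remaining 5 symbols.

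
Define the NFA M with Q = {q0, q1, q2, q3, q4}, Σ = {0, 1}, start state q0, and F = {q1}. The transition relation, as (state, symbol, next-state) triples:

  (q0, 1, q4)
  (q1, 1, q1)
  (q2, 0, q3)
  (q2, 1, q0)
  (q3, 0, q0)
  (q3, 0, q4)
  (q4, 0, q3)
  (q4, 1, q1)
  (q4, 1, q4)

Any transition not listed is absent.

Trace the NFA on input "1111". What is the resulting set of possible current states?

{q1, q4}

Start in {q0}.
Read '1': {q0} → {q4}.
Read '1': {q4} → {q1, q4}.
Read '1': {q1, q4} → {q1, q4}.
Read '1': {q1, q4} → {q1, q4}.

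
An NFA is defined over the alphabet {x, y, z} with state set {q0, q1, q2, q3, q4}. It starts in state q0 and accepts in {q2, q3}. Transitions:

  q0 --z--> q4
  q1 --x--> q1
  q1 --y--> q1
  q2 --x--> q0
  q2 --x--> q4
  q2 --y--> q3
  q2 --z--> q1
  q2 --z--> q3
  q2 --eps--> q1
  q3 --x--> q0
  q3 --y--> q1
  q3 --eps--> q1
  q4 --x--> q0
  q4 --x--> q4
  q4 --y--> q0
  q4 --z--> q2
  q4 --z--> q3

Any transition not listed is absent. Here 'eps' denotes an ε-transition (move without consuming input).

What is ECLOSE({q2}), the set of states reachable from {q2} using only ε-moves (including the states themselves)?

Begin with {q2}.
ε-move q2 → q1; add q1.

{q1, q2}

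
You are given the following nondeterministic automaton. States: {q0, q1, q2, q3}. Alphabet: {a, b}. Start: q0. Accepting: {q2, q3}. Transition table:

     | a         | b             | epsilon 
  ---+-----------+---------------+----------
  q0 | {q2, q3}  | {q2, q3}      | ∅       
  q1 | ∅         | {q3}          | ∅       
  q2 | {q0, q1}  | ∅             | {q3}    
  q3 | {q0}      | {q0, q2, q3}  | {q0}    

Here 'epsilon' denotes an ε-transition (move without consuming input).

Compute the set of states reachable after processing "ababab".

{q0, q2, q3}

Start in {q0}.
Read 'a': q0→{q2, q3}; union {q2, q3}; ε-closure = {q0, q2, q3}.
Read 'b': q0→{q2, q3}, q2→∅, q3→{q0, q2, q3}; now {q0, q2, q3}.
Read 'a': q0→{q2, q3}, q2→{q0, q1}, q3→{q0}; now {q0, q1, q2, q3}.
Read 'b': q0→{q2, q3}, q1→{q3}, q2→∅, q3→{q0, q2, q3}; now {q0, q2, q3}.
Read 'a': q0→{q2, q3}, q2→{q0, q1}, q3→{q0}; now {q0, q1, q2, q3}.
Read 'b': q0→{q2, q3}, q1→{q3}, q2→∅, q3→{q0, q2, q3}; now {q0, q2, q3}.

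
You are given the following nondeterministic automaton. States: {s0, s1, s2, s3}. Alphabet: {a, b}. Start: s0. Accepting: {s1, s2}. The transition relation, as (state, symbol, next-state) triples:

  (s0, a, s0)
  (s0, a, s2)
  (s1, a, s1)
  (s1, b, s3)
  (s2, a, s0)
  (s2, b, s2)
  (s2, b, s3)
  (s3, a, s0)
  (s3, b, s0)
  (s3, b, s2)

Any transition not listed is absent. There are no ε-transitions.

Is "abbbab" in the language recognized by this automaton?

Yes

Start in {s0}.
Read 'a': {s0} → {s0, s2}.
Read 'b': {s0, s2} → {s2, s3}.
Read 'b': {s2, s3} → {s0, s2, s3}.
Read 'b': {s0, s2, s3} → {s0, s2, s3}.
Read 'a': {s0, s2, s3} → {s0, s2}.
Read 'b': {s0, s2} → {s2, s3}.
The final set {s2, s3} contains the accepting state s2.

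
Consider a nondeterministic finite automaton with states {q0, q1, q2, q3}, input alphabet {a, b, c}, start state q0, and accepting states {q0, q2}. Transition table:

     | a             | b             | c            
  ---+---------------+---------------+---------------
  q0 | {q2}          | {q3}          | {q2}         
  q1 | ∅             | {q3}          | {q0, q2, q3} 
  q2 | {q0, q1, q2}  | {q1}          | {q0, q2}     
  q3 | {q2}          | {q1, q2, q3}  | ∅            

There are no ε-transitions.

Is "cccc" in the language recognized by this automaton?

Yes

Start in {q0}.
Read 'c': {q0} → {q2}.
Read 'c': {q2} → {q0, q2}.
Read 'c': {q0, q2} → {q0, q2}.
Read 'c': {q0, q2} → {q0, q2}.
The final set {q0, q2} contains the accepting states q0, q2.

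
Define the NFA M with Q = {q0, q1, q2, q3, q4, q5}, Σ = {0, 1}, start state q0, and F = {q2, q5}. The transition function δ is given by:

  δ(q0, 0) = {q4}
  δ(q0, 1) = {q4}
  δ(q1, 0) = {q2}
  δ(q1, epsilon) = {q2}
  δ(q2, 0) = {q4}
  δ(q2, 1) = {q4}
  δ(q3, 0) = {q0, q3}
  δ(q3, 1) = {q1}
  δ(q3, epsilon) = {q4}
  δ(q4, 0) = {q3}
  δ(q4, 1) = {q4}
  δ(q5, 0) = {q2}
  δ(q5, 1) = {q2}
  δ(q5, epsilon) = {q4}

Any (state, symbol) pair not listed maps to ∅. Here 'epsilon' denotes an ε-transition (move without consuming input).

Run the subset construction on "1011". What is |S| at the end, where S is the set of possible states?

1

Start in {q0}.
Read '1': q0→{q4}; now {q4}.
Read '0': q4→{q3}; union {q3}; ε-closure = {q3, q4}.
Read '1': q3→{q1}, q4→{q4}; union {q1, q4}; ε-closure = {q1, q2, q4}.
Read '1': q1→∅, q2→{q4}, q4→{q4}; now {q4}.
That set has 1 state.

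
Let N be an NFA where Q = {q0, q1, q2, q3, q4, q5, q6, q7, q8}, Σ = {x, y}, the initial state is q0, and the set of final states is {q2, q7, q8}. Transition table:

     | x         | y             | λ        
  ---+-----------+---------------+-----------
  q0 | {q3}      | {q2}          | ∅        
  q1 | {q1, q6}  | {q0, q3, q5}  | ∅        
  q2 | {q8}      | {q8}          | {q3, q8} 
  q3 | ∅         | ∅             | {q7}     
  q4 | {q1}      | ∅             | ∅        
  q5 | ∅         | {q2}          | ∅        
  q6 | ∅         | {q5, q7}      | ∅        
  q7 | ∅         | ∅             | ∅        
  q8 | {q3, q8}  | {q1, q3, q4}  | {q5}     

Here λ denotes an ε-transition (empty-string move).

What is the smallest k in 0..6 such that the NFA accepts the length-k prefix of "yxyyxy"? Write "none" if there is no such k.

1

Start in {q0}.
Read 'y': {q0} → {q2, q3, q5, q7, q8}.
None of the earlier sets intersect F, but {q2, q3, q5, q7, q8} does.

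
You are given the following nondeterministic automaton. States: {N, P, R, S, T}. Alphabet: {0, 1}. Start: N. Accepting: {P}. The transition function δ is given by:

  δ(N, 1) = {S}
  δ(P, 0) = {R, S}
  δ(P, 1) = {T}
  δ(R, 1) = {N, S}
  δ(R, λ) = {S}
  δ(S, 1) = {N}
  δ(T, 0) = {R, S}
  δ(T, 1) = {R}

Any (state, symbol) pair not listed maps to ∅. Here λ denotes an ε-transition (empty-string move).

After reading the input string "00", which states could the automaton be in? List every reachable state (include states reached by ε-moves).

Start in {N}.
Read '0': N→∅; now ∅.
The set is empty and remains empty for the remaining 1 symbol.

∅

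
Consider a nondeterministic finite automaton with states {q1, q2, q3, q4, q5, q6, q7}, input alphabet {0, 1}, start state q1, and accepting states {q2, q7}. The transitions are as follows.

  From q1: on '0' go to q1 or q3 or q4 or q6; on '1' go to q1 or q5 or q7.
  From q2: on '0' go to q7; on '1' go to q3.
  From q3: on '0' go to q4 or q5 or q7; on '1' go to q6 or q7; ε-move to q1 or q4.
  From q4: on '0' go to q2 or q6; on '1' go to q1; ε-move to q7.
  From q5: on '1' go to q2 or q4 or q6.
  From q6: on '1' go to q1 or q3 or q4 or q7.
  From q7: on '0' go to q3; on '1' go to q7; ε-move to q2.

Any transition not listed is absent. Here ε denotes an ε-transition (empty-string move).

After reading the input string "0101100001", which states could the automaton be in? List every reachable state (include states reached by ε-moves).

{q1, q2, q3, q4, q5, q6, q7}

Start in {q1}.
Read '0': q1→{q1, q3, q4, q6}; union {q1, q3, q4, q6}; ε-closure = {q1, q2, q3, q4, q6, q7}.
Read '1': q1→{q1, q5, q7}, q2→{q3}, q3→{q6, q7}, q4→{q1}, q6→{q1, q3, q4, q7}, q7→{q7}; union {q1, q3, q4, q5, q6, q7}; ε-closure = {q1, q2, q3, q4, q5, q6, q7}.
Read '0': q1→{q1, q3, q4, q6}, q2→{q7}, q3→{q4, q5, q7}, q4→{q2, q6}, q5→∅, q6→∅, q7→{q3}; now {q1, q2, q3, q4, q5, q6, q7}.
Read '1': q1→{q1, q5, q7}, q2→{q3}, q3→{q6, q7}, q4→{q1}, q5→{q2, q4, q6}, q6→{q1, q3, q4, q7}, q7→{q7}; now {q1, q2, q3, q4, q5, q6, q7}.
Read '1': q1→{q1, q5, q7}, q2→{q3}, q3→{q6, q7}, q4→{q1}, q5→{q2, q4, q6}, q6→{q1, q3, q4, q7}, q7→{q7}; now {q1, q2, q3, q4, q5, q6, q7}.
Read '0': q1→{q1, q3, q4, q6}, q2→{q7}, q3→{q4, q5, q7}, q4→{q2, q6}, q5→∅, q6→∅, q7→{q3}; now {q1, q2, q3, q4, q5, q6, q7}.
Read '0': q1→{q1, q3, q4, q6}, q2→{q7}, q3→{q4, q5, q7}, q4→{q2, q6}, q5→∅, q6→∅, q7→{q3}; now {q1, q2, q3, q4, q5, q6, q7}.
Read '0': q1→{q1, q3, q4, q6}, q2→{q7}, q3→{q4, q5, q7}, q4→{q2, q6}, q5→∅, q6→∅, q7→{q3}; now {q1, q2, q3, q4, q5, q6, q7}.
Read '0': q1→{q1, q3, q4, q6}, q2→{q7}, q3→{q4, q5, q7}, q4→{q2, q6}, q5→∅, q6→∅, q7→{q3}; now {q1, q2, q3, q4, q5, q6, q7}.
Read '1': q1→{q1, q5, q7}, q2→{q3}, q3→{q6, q7}, q4→{q1}, q5→{q2, q4, q6}, q6→{q1, q3, q4, q7}, q7→{q7}; now {q1, q2, q3, q4, q5, q6, q7}.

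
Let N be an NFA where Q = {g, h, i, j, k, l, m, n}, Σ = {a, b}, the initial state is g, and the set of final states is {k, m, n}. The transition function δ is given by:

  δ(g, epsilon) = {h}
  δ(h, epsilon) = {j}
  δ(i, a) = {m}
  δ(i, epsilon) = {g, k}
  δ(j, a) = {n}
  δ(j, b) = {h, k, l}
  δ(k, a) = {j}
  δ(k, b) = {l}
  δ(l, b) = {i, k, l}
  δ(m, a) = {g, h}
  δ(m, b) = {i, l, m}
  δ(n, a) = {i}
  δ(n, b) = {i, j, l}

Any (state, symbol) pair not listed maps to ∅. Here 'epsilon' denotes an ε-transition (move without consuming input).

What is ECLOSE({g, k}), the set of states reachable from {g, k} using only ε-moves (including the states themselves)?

{g, h, j, k}

Begin with {g, k}.
ε-move g → h; add h.
ε-move h → j; add j.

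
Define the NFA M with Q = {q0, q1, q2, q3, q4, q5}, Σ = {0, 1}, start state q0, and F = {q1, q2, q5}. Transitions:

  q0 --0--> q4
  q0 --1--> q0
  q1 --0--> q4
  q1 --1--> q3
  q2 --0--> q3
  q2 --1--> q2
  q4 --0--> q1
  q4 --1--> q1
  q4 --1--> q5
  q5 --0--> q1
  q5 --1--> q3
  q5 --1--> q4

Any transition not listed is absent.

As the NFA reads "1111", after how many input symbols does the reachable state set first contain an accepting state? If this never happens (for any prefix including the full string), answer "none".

none

Start in {q0}.
Read '1': {q0} → {q0}.
Read '1': {q0} → {q0}.
Read '1': {q0} → {q0}.
Read '1': {q0} → {q0}.
No reachable set along the way intersects F.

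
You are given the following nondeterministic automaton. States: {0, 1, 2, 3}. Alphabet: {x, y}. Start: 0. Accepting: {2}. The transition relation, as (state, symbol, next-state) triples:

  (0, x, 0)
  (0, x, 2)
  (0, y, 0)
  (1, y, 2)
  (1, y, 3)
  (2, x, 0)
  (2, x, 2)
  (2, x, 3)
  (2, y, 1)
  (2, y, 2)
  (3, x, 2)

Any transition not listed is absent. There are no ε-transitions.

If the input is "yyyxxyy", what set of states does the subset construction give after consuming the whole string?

{0, 1, 2, 3}

Start in {0}.
Read 'y': {0} → {0}.
Read 'y': {0} → {0}.
Read 'y': {0} → {0}.
Read 'x': {0} → {0, 2}.
Read 'x': {0, 2} → {0, 2, 3}.
Read 'y': {0, 2, 3} → {0, 1, 2}.
Read 'y': {0, 1, 2} → {0, 1, 2, 3}.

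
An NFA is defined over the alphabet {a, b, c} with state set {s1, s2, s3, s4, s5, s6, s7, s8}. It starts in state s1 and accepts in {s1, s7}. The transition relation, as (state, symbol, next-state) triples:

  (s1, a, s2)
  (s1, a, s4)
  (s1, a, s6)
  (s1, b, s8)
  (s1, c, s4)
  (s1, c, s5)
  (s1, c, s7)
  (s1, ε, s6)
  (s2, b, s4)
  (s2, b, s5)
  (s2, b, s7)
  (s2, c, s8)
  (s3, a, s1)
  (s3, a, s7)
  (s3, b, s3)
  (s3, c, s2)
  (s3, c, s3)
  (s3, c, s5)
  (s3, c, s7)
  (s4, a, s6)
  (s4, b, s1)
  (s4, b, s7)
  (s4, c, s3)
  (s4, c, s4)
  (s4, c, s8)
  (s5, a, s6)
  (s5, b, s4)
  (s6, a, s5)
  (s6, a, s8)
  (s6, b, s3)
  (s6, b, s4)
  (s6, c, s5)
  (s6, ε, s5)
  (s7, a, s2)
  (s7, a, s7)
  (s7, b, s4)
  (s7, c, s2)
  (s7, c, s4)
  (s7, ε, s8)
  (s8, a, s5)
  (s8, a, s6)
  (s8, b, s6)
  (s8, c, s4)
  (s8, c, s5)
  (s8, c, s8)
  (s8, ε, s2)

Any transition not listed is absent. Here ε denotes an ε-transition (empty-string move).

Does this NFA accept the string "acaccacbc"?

Start: ε-closure({s1}) = {s1, s5, s6}.
Read 'a': {s1, s5, s6} → {s2, s4, s5, s6, s8}.
Read 'c': {s2, s4, s5, s6, s8} → {s2, s3, s4, s5, s8}.
Read 'a': {s2, s3, s4, s5, s8} → {s1, s2, s5, s6, s7, s8}.
Read 'c': {s1, s2, s5, s6, s7, s8} → {s2, s4, s5, s7, s8}.
Read 'c': {s2, s4, s5, s7, s8} → {s2, s3, s4, s5, s8}.
Read 'a': {s2, s3, s4, s5, s8} → {s1, s2, s5, s6, s7, s8}.
Read 'c': {s1, s2, s5, s6, s7, s8} → {s2, s4, s5, s7, s8}.
Read 'b': {s2, s4, s5, s7, s8} → {s1, s2, s4, s5, s6, s7, s8}.
Read 'c': {s1, s2, s4, s5, s6, s7, s8} → {s2, s3, s4, s5, s7, s8}.
The final set {s2, s3, s4, s5, s7, s8} contains the accepting state s7.

Yes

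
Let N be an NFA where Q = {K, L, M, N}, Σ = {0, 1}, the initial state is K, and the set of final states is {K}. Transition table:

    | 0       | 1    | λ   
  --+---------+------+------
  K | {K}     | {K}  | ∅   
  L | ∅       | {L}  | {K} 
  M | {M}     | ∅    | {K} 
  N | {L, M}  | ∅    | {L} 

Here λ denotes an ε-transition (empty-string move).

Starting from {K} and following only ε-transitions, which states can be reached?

{K}

Begin with {K}.
No ε-moves leave this set, so the closure equals the set itself.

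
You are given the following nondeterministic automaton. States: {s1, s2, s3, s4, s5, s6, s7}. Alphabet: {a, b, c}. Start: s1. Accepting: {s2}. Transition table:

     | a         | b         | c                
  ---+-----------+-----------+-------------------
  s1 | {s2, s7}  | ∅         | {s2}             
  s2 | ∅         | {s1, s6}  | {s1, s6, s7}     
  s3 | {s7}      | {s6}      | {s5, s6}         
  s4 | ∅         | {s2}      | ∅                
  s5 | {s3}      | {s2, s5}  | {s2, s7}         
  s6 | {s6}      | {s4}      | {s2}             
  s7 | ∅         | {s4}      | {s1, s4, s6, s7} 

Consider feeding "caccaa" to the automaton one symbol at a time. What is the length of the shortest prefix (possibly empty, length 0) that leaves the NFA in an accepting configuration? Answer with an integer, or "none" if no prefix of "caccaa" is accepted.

1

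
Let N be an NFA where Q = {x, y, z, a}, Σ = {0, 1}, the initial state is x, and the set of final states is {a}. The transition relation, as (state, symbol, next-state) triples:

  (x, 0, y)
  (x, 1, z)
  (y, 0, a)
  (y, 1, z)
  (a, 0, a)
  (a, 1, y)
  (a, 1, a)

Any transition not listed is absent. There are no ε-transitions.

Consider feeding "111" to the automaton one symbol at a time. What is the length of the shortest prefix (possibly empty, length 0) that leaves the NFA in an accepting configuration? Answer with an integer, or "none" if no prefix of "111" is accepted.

none

Start in {x}.
Read '1': x→{z}; now {z}.
Read '1': z→∅; now ∅.
The set is empty and remains empty for the remaining 1 symbol.
No reachable set along the way intersects F.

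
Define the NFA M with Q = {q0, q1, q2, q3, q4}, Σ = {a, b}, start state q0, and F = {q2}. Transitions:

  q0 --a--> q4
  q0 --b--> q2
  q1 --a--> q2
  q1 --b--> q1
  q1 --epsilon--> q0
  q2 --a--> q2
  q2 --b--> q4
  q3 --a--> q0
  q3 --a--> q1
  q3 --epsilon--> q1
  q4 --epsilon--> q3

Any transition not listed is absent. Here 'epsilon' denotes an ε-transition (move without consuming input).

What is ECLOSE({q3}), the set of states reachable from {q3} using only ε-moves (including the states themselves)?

{q0, q1, q3}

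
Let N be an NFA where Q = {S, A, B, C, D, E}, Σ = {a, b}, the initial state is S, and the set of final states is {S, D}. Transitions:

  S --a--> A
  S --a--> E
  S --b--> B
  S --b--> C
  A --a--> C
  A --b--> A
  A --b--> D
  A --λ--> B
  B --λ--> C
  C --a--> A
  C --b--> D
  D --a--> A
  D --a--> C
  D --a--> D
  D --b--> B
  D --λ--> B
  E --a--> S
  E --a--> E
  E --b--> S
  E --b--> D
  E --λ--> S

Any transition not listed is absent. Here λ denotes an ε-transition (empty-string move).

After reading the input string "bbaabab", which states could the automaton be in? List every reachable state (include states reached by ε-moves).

Start in {S}.
Read 'b': S→{B, C}; now {B, C}.
Read 'b': B→∅, C→{D}; union {D}; ε-closure = {B, C, D}.
Read 'a': B→∅, C→{A}, D→{A, C, D}; union {A, C, D}; ε-closure = {A, B, C, D}.
Read 'a': A→{C}, B→∅, C→{A}, D→{A, C, D}; union {A, C, D}; ε-closure = {A, B, C, D}.
Read 'b': A→{A, D}, B→∅, C→{D}, D→{B}; union {A, B, D}; ε-closure = {A, B, C, D}.
Read 'a': A→{C}, B→∅, C→{A}, D→{A, C, D}; union {A, C, D}; ε-closure = {A, B, C, D}.
Read 'b': A→{A, D}, B→∅, C→{D}, D→{B}; union {A, B, D}; ε-closure = {A, B, C, D}.

{A, B, C, D}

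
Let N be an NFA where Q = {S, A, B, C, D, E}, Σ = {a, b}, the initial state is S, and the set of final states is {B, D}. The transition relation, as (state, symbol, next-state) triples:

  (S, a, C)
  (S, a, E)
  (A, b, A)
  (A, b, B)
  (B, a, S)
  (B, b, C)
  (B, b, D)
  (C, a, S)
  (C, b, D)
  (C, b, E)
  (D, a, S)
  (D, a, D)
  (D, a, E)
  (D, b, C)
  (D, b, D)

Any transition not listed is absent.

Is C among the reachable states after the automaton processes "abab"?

Yes

Start in {S}.
Read 'a': S→{C, E}; now {C, E}.
Read 'b': C→{D, E}, E→∅; now {D, E}.
Read 'a': D→{S, D, E}, E→∅; now {S, D, E}.
Read 'b': S→∅, D→{C, D}, E→∅; now {C, D}.
State C is in {C, D}.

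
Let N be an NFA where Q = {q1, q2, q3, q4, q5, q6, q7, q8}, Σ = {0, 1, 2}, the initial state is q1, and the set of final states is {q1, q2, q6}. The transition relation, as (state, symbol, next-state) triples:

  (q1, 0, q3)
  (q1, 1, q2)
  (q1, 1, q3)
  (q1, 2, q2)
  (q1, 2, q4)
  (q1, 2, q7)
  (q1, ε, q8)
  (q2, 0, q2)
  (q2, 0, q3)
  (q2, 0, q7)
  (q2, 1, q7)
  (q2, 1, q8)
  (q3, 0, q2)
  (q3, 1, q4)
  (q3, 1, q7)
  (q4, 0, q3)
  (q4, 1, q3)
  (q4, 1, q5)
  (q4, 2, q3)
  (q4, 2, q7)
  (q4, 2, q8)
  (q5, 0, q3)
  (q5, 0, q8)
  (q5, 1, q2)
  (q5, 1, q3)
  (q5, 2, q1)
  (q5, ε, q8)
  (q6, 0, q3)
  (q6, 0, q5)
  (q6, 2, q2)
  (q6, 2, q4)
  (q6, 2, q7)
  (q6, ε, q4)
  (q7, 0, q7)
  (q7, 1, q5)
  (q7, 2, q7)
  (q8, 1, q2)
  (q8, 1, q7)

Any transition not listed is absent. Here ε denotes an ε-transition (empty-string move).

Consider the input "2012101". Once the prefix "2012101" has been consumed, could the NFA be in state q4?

Start: ε-closure({q1}) = {q1, q8}.
Read '2': {q1, q8} → {q2, q4, q7}.
Read '0': {q2, q4, q7} → {q2, q3, q7}.
Read '1': {q2, q3, q7} → {q4, q5, q7, q8}.
Read '2': {q4, q5, q7, q8} → {q1, q3, q7, q8}.
Read '1': {q1, q3, q7, q8} → {q2, q3, q4, q5, q7, q8}.
Read '0': {q2, q3, q4, q5, q7, q8} → {q2, q3, q7, q8}.
Read '1': {q2, q3, q7, q8} → {q2, q4, q5, q7, q8}.
State q4 is in {q2, q4, q5, q7, q8}.

Yes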